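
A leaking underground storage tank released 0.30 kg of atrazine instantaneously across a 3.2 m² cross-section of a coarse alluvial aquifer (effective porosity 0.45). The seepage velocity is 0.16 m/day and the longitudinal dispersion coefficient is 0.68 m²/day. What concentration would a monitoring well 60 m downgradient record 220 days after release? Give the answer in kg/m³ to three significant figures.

0.00172 kg/m³

For an instantaneous plane source, C(x,t) = M/(n_e·A·√(4πDt)) · exp(−(x−vt)²/(4Dt)), with n_e·A the pore (flow) area.
Plume center vt = 0.16 × 220 = 35.2 m, so the well at 60 m is 24.8 m downgradient of the peak.
√(4πDt) = 43.36 m, giving peak height M/(n_e·A·√(4πDt)) = 0.30/(0.45 × 3.2 × 43.36) = 0.004805 kg/m³.
(x−vt)²/(4Dt) = (24.8)²/(4 × 0.68 × 220) = 1.028; exp(−1.028) = 0.3577.
C = 0.004805 × 0.3577 = 0.00172 kg/m³.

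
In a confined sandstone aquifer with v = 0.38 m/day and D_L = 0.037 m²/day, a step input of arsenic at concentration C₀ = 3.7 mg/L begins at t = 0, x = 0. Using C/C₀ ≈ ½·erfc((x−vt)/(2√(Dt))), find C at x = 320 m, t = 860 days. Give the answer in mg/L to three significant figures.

2.97 mg/L

For a continuous step input, C/C₀ ≈ ½·erfc((x−vt)/(2√(Dt))).
vt = 0.38 × 860 = 326.8 m and 2√(Dt) = 2√(0.037 × 860) = 11.28 m.
Argument (x−vt)/(2√(Dt)) = (320 − 326.8)/11.28 = -0.6028; ½·erfc(-0.6028) = 0.8030.
C = 3.7 × 0.8030 = 2.97 mg/L.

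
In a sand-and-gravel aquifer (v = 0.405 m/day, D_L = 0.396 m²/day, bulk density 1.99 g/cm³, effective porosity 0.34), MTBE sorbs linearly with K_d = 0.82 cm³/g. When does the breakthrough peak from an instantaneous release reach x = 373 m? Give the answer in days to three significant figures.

5330 days

Retardation factor R = 1 + ρ_b·K_d/n = 1 + 1.99 × 0.82/0.34 = 5.799.
Sorption retards both mechanisms: v_R = v/R = 0.06984 m/day, D_R = D/R = 0.06829 m²/day.
Peak time from v_R²t² + 2D_R t − x² = 0: t = (√(D_R² + v_R²x²) − D_R)/v_R².
√(D_R² + v_R²x²) = √(0.06829² + 0.06984² × 373²) = 26.05; v_R² = 0.004878.
t = (26.05 − 0.06829)/0.004878 = 5330 days.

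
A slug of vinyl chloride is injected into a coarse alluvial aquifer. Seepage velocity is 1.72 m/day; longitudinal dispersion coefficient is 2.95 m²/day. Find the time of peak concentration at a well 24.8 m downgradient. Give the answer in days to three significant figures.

13.5 days

For the 1D instantaneous-source solution, setting ∂C/∂t = 0 at fixed x gives v²t² + 2Dt − x² = 0, so t = (√(D² + v²x²) − D)/v².
√(D² + v²x²) = √(2.95² + 1.72² × 24.8²) = 42.76; v² = 2.9584.
t = (42.76 − 2.95)/2.9584 = 13.5 days (vs. the pure-advection estimate x/v = 14.4 d).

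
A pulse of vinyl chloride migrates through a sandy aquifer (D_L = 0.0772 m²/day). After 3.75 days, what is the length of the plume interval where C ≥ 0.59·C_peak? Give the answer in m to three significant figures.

1.56 m

The plume is Gaussian with σ = √(2Dt) = √(2 × 0.0772 × 3.75) = 0.7609 m.
C/C_peak = exp(−Δx²/(2σ²)) = 0.59 ⇒ Δx = σ·√(−2 ln 0.59) = 0.7609 × 1.027 = 0.7814 m.
Width = 2Δx = 1.56 m.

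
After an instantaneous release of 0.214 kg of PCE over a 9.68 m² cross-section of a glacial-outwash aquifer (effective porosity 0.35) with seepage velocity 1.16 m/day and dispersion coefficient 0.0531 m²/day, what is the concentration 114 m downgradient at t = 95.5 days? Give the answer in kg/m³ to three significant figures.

0.00475 kg/m³

For an instantaneous plane source, C(x,t) = M/(n_e·A·√(4πDt)) · exp(−(x−vt)²/(4Dt)), with n_e·A the pore (flow) area.
Plume center vt = 1.16 × 95.5 = 110.78 m, so the well at 114 m is 3.22 m downgradient of the peak.
√(4πDt) = 7.983 m, giving peak height M/(n_e·A·√(4πDt)) = 0.214/(0.35 × 9.68 × 7.983) = 0.007912 kg/m³.
(x−vt)²/(4Dt) = (3.22)²/(4 × 0.0531 × 95.5) = 0.5112; exp(−0.5112) = 0.5998.
C = 0.007912 × 0.5998 = 0.00475 kg/m³.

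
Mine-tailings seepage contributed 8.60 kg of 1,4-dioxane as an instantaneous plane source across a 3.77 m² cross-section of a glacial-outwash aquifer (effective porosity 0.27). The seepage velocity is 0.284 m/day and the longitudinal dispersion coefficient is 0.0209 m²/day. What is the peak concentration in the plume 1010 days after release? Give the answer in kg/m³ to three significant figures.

0.519 kg/m³

The peak of an instantaneous 1D plume sits at x = vt; there the Gaussian factor is 1 and C_max = M/(n_e·A·√(4πDt)), where n_e·A is the pore area the mass is dissolved in.
√(4πDt) = √(4π × 0.0209 × 1010) = 16.29 m, so C_max = 8.60/(0.27 × 3.77 × 16.29) = 0.519 kg/m³.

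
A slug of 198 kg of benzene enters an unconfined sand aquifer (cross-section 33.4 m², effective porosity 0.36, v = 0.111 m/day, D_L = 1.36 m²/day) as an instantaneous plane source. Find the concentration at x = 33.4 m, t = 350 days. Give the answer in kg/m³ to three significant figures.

0.210 kg/m³

For an instantaneous plane source, C(x,t) = M/(n_e·A·√(4πDt)) · exp(−(x−vt)²/(4Dt)), with n_e·A the pore (flow) area.
Plume center vt = 0.111 × 350 = 38.85 m, so the well at 33.4 m is 5.45 m upgradient of the peak.
√(4πDt) = 77.34 m, giving peak height M/(n_e·A·√(4πDt)) = 198/(0.36 × 33.4 × 77.34) = 0.2129 kg/m³.
(x−vt)²/(4Dt) = (-5.45)²/(4 × 1.36 × 350) = 0.01560; exp(−0.01560) = 0.9845.
C = 0.2129 × 0.9845 = 0.210 kg/m³.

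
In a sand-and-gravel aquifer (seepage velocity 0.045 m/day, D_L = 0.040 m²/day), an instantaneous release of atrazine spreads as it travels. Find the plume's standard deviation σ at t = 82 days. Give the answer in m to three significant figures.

2.56 m

Dispersive spreading gives a Gaussian with σ² = 2Dt; advection only shifts the center.
σ = √(2 × 0.040 × 82) = 2.56 m.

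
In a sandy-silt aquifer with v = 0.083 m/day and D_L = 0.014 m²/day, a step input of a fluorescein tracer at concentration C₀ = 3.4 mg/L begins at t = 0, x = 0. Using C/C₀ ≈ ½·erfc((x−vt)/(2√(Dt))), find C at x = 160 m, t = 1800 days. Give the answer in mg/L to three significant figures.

0.230 mg/L

For a continuous step input, C/C₀ ≈ ½·erfc((x−vt)/(2√(Dt))).
vt = 0.083 × 1800 = 149.4 m and 2√(Dt) = 2√(0.014 × 1800) = 10.04 m.
Argument (x−vt)/(2√(Dt)) = (160 − 149.4)/10.04 = 1.056; ½·erfc(1.056) = 0.06767.
C = 3.4 × 0.06767 = 0.230 mg/L.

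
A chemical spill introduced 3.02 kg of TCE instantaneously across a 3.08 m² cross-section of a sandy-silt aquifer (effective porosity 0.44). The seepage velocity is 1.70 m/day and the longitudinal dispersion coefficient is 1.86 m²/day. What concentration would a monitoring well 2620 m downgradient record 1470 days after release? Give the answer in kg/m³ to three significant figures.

0.00315 kg/m³

For an instantaneous plane source, C(x,t) = M/(n_e·A·√(4πDt)) · exp(−(x−vt)²/(4Dt)), with n_e·A the pore (flow) area.
Plume center vt = 1.70 × 1470 = 2499 m, so the well at 2620 m is 121 m downgradient of the peak.
√(4πDt) = 185.4 m, giving peak height M/(n_e·A·√(4πDt)) = 3.02/(0.44 × 3.08 × 185.4) = 0.01202 kg/m³.
(x−vt)²/(4Dt) = (121)²/(4 × 1.86 × 1470) = 1.339; exp(−1.339) = 0.2621.
C = 0.01202 × 0.2621 = 0.00315 kg/m³.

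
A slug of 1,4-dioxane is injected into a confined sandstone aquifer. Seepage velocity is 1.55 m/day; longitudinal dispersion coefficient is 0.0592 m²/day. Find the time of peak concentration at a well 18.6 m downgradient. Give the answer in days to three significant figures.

For the 1D instantaneous-source solution, setting ∂C/∂t = 0 at fixed x gives v²t² + 2Dt − x² = 0, so t = (√(D² + v²x²) − D)/v².
√(D² + v²x²) = √(0.0592² + 1.55² × 18.6²) = 28.83; v² = 2.4025.
t = (28.83 − 0.0592)/2.4025 = 12.0 days (vs. the pure-advection estimate x/v = 12.0 d).

12.0 days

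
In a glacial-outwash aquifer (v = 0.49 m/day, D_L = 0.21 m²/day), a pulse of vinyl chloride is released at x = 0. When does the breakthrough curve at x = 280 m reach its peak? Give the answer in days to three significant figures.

571 days

For the 1D instantaneous-source solution, setting ∂C/∂t = 0 at fixed x gives v²t² + 2Dt − x² = 0, so t = (√(D² + v²x²) − D)/v².
√(D² + v²x²) = √(0.21² + 0.49² × 280²) = 137.2; v² = 0.2401.
t = (137.2 − 0.21)/0.2401 = 571 days (vs. the pure-advection estimate x/v = 571 d).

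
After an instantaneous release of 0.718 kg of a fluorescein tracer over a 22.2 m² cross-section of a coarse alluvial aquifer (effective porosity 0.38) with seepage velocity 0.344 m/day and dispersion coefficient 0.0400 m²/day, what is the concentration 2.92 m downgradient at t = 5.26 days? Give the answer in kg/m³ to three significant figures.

For an instantaneous plane source, C(x,t) = M/(n_e·A·√(4πDt)) · exp(−(x−vt)²/(4Dt)), with n_e·A the pore (flow) area.
Plume center vt = 0.344 × 5.26 = 1.80944 m, so the well at 2.92 m is 1.11056 m downgradient of the peak.
√(4πDt) = 1.626 m, giving peak height M/(n_e·A·√(4πDt)) = 0.718/(0.38 × 22.2 × 1.626) = 0.05234 kg/m³.
(x−vt)²/(4Dt) = (1.11056)²/(4 × 0.0400 × 5.26) = 1.465; exp(−1.465) = 0.2311.
C = 0.05234 × 0.2311 = 0.0121 kg/m³.

0.0121 kg/m³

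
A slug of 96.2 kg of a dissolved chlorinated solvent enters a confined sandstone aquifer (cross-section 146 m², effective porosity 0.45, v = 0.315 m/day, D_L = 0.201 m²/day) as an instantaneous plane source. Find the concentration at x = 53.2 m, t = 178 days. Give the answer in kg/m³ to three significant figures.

For an instantaneous plane source, C(x,t) = M/(n_e·A·√(4πDt)) · exp(−(x−vt)²/(4Dt)), with n_e·A the pore (flow) area.
Plume center vt = 0.315 × 178 = 56.07 m, so the well at 53.2 m is 2.87 m upgradient of the peak.
√(4πDt) = 21.20 m, giving peak height M/(n_e·A·√(4πDt)) = 96.2/(0.45 × 146 × 21.20) = 0.06907 kg/m³.
(x−vt)²/(4Dt) = (-2.87)²/(4 × 0.201 × 178) = 0.05756; exp(−0.05756) = 0.9441.
C = 0.06907 × 0.9441 = 0.0652 kg/m³.

0.0652 kg/m³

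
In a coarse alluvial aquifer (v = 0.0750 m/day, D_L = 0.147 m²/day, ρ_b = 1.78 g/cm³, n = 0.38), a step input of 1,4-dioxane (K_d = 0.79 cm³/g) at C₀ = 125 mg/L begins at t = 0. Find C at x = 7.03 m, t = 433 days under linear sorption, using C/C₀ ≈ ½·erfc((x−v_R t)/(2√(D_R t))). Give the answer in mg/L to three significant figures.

Retardation factor R = 1 + ρ_b·K_d/n = 1 + 1.78 × 0.79/0.38 = 4.701.
Sorption retards both mechanisms: v_R = v/R = 0.01595 m/day, D_R = D/R = 0.03127 m²/day.
v_R·t = 0.01595 × 433 = 6.90635 m; 2√(D_R t) = 7.359 m; argument = (7.03 − 6.90635)/7.359 = 0.01680.
C = C₀ × ½·erfc(0.01680) = 125 × 0.4905 = 61.3 mg/L.

61.3 mg/L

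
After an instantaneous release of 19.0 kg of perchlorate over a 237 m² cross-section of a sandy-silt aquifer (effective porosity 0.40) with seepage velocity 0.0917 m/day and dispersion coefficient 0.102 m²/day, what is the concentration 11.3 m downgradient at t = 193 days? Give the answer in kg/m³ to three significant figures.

0.00758 kg/m³

For an instantaneous plane source, C(x,t) = M/(n_e·A·√(4πDt)) · exp(−(x−vt)²/(4Dt)), with n_e·A the pore (flow) area.
Plume center vt = 0.0917 × 193 = 17.6981 m, so the well at 11.3 m is 6.3981 m upgradient of the peak.
√(4πDt) = 15.73 m, giving peak height M/(n_e·A·√(4πDt)) = 19.0/(0.40 × 237 × 15.73) = 0.01274 kg/m³.
(x−vt)²/(4Dt) = (-6.3981)²/(4 × 0.102 × 193) = 0.5199; exp(−0.5199) = 0.5946.
C = 0.01274 × 0.5946 = 0.00758 kg/m³.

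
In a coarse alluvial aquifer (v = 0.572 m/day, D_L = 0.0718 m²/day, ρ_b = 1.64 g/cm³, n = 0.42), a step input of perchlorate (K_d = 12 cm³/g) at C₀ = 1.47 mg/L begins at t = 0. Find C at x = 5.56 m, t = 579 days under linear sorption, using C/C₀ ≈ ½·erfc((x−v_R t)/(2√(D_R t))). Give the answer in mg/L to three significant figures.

1.25 mg/L

Retardation factor R = 1 + ρ_b·K_d/n = 1 + 1.64 × 12/0.42 = 47.86.
Sorption retards both mechanisms: v_R = v/R = 0.01195 m/day, D_R = D/R = 0.001500 m²/day.
v_R·t = 0.01195 × 579 = 6.91905 m; 2√(D_R t) = 1.864 m; argument = (5.56 − 6.91905)/1.864 = -0.7291.
C = C₀ × ½·erfc(-0.7291) = 1.47 × 0.8488 = 1.25 mg/L.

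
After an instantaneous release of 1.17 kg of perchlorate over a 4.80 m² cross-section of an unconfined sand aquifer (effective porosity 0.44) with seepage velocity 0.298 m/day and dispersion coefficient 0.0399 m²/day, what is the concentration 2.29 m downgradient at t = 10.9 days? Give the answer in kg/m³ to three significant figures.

0.140 kg/m³

For an instantaneous plane source, C(x,t) = M/(n_e·A·√(4πDt)) · exp(−(x−vt)²/(4Dt)), with n_e·A the pore (flow) area.
Plume center vt = 0.298 × 10.9 = 3.2482 m, so the well at 2.29 m is 0.9582 m upgradient of the peak.
√(4πDt) = 2.338 m, giving peak height M/(n_e·A·√(4πDt)) = 1.17/(0.44 × 4.80 × 2.338) = 0.2369 kg/m³.
(x−vt)²/(4Dt) = (-0.9582)²/(4 × 0.0399 × 10.9) = 0.5278; exp(−0.5278) = 0.5899.
C = 0.2369 × 0.5899 = 0.140 kg/m³.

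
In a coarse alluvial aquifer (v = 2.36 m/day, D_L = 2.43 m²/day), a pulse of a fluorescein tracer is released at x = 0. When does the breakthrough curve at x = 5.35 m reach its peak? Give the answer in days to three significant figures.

1.87 days

For the 1D instantaneous-source solution, setting ∂C/∂t = 0 at fixed x gives v²t² + 2Dt − x² = 0, so t = (√(D² + v²x²) − D)/v².
√(D² + v²x²) = √(2.43² + 2.36² × 5.35²) = 12.86; v² = 5.5696.
t = (12.86 − 2.43)/5.5696 = 1.87 days (vs. the pure-advection estimate x/v = 2.27 d).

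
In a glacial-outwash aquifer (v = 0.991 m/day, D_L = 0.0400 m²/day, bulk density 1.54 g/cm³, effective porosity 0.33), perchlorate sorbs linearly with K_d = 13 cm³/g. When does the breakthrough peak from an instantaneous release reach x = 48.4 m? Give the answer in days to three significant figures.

3010 days

Retardation factor R = 1 + ρ_b·K_d/n = 1 + 1.54 × 13/0.33 = 61.67.
Sorption retards both mechanisms: v_R = v/R = 0.01607 m/day, D_R = D/R = 0.0006486 m²/day.
Peak time from v_R²t² + 2D_R t − x² = 0: t = (√(D_R² + v_R²x²) − D_R)/v_R².
√(D_R² + v_R²x²) = √(0.0006486² + 0.01607² × 48.4²) = 0.7778; v_R² = 0.0002582.
t = (0.7778 − 0.0006486)/0.0002582 = 3010 days.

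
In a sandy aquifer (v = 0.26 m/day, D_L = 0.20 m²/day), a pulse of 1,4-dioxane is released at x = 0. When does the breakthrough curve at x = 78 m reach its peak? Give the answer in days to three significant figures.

297 days

For the 1D instantaneous-source solution, setting ∂C/∂t = 0 at fixed x gives v²t² + 2Dt − x² = 0, so t = (√(D² + v²x²) − D)/v².
√(D² + v²x²) = √(0.20² + 0.26² × 78²) = 20.28; v² = 0.0676.
t = (20.28 − 0.20)/0.0676 = 297 days (vs. the pure-advection estimate x/v = 300 d).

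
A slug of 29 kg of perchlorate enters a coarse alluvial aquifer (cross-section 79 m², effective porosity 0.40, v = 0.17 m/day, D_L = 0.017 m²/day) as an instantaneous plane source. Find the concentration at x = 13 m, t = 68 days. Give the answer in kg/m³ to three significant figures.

0.154 kg/m³

For an instantaneous plane source, C(x,t) = M/(n_e·A·√(4πDt)) · exp(−(x−vt)²/(4Dt)), with n_e·A the pore (flow) area.
Plume center vt = 0.17 × 68 = 11.56 m, so the well at 13 m is 1.44 m downgradient of the peak.
√(4πDt) = 3.811 m, giving peak height M/(n_e·A·√(4πDt)) = 29/(0.40 × 79 × 3.811) = 0.2408 kg/m³.
(x−vt)²/(4Dt) = (1.44)²/(4 × 0.017 × 68) = 0.4484; exp(−0.4484) = 0.6386.
C = 0.2408 × 0.6386 = 0.154 kg/m³.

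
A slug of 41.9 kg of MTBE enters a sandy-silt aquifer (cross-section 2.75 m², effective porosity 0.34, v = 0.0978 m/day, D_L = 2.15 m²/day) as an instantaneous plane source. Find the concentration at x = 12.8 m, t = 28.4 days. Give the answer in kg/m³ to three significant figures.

For an instantaneous plane source, C(x,t) = M/(n_e·A·√(4πDt)) · exp(−(x−vt)²/(4Dt)), with n_e·A the pore (flow) area.
Plume center vt = 0.0978 × 28.4 = 2.77752 m, so the well at 12.8 m is 10.02248 m downgradient of the peak.
√(4πDt) = 27.70 m, giving peak height M/(n_e·A·√(4πDt)) = 41.9/(0.34 × 2.75 × 27.70) = 1.618 kg/m³.
(x−vt)²/(4Dt) = (10.02248)²/(4 × 2.15 × 28.4) = 0.4113; exp(−0.4113) = 0.6628.
C = 1.618 × 0.6628 = 1.07 kg/m³.

1.07 kg/m³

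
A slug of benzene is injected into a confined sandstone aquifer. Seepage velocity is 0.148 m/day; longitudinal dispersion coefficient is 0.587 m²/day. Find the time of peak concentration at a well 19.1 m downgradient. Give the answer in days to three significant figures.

For the 1D instantaneous-source solution, setting ∂C/∂t = 0 at fixed x gives v²t² + 2Dt − x² = 0, so t = (√(D² + v²x²) − D)/v².
√(D² + v²x²) = √(0.587² + 0.148² × 19.1²) = 2.887; v² = 0.021904.
t = (2.887 − 0.587)/0.021904 = 105 days (vs. the pure-advection estimate x/v = 129 d).

105 days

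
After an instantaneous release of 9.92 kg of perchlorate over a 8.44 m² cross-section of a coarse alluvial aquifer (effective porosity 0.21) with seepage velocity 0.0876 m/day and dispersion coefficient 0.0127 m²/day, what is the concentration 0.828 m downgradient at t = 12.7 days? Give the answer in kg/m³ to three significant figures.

3.47 kg/m³

For an instantaneous plane source, C(x,t) = M/(n_e·A·√(4πDt)) · exp(−(x−vt)²/(4Dt)), with n_e·A the pore (flow) area.
Plume center vt = 0.0876 × 12.7 = 1.11252 m, so the well at 0.828 m is 0.28452 m upgradient of the peak.
√(4πDt) = 1.424 m, giving peak height M/(n_e·A·√(4πDt)) = 9.92/(0.21 × 8.44 × 1.424) = 3.930 kg/m³.
(x−vt)²/(4Dt) = (-0.28452)²/(4 × 0.0127 × 12.7) = 0.1255; exp(−0.1255) = 0.8821.
C = 3.930 × 0.8821 = 3.47 kg/m³.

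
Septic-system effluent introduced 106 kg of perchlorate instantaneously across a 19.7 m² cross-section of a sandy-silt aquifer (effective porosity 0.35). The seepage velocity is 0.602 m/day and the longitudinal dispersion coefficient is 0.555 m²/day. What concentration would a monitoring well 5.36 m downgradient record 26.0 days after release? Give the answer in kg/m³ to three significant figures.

0.182 kg/m³

For an instantaneous plane source, C(x,t) = M/(n_e·A·√(4πDt)) · exp(−(x−vt)²/(4Dt)), with n_e·A the pore (flow) area.
Plume center vt = 0.602 × 26.0 = 15.652 m, so the well at 5.36 m is 10.292 m upgradient of the peak.
√(4πDt) = 13.47 m, giving peak height M/(n_e·A·√(4πDt)) = 106/(0.35 × 19.7 × 13.47) = 1.141 kg/m³.
(x−vt)²/(4Dt) = (-10.292)²/(4 × 0.555 × 26.0) = 1.835; exp(−1.835) = 0.1596.
C = 1.141 × 0.1596 = 0.182 kg/m³.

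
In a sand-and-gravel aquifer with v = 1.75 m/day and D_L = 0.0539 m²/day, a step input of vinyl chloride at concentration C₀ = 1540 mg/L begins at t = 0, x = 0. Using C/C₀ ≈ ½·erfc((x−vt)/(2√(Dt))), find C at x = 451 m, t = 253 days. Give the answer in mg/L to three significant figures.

87.9 mg/L

For a continuous step input, C/C₀ ≈ ½·erfc((x−vt)/(2√(Dt))).
vt = 1.75 × 253 = 442.75 m and 2√(Dt) = 2√(0.0539 × 253) = 7.386 m.
Argument (x−vt)/(2√(Dt)) = (451 − 442.75)/7.386 = 1.117; ½·erfc(1.117) = 0.05709.
C = 1540 × 0.05709 = 87.9 mg/L.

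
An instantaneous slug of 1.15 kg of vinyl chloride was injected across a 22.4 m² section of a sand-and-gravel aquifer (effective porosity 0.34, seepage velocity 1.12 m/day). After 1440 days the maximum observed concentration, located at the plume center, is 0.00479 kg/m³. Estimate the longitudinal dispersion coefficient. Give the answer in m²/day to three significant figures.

At the plume center C_max = M/(n_e·A·√(4πDt)), so D = M²/(4πt·(n_e·A·C_max)²).
n_e·A·C_max = 0.34 × 22.4 × 0.00479 = 0.03648 kg/m.
D = 1.15²/(4π × 1440 × 0.03648²) = 0.0549 m²/day.

0.0549 m²/day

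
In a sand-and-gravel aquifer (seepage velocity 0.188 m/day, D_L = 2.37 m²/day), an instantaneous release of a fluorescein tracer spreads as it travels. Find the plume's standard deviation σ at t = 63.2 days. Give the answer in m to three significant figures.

17.3 m

Dispersive spreading gives a Gaussian with σ² = 2Dt; advection only shifts the center.
σ = √(2 × 2.37 × 63.2) = 17.3 m.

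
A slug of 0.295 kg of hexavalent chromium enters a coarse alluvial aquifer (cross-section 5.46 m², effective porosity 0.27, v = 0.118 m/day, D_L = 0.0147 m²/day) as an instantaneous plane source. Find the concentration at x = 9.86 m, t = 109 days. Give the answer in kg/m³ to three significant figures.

0.0109 kg/m³

For an instantaneous plane source, C(x,t) = M/(n_e·A·√(4πDt)) · exp(−(x−vt)²/(4Dt)), with n_e·A the pore (flow) area.
Plume center vt = 0.118 × 109 = 12.862 m, so the well at 9.86 m is 3.002 m upgradient of the peak.
√(4πDt) = 4.487 m, giving peak height M/(n_e·A·√(4πDt)) = 0.295/(0.27 × 5.46 × 4.487) = 0.04460 kg/m³.
(x−vt)²/(4Dt) = (-3.002)²/(4 × 0.0147 × 109) = 1.406; exp(−1.406) = 0.2451.
C = 0.04460 × 0.2451 = 0.0109 kg/m³.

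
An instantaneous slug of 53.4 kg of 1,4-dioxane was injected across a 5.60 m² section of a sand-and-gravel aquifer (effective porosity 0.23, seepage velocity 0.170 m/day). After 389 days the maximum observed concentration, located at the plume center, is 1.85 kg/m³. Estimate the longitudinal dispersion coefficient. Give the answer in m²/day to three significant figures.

At the plume center C_max = M/(n_e·A·√(4πDt)), so D = M²/(4πt·(n_e·A·C_max)²).
n_e·A·C_max = 0.23 × 5.60 × 1.85 = 2.383 kg/m.
D = 53.4²/(4π × 389 × 2.383²) = 0.103 m²/day.

0.103 m²/day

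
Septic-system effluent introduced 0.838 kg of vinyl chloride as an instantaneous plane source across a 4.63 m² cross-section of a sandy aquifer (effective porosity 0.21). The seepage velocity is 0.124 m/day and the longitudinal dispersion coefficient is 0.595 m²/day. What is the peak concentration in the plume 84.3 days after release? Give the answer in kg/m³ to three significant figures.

The peak of an instantaneous 1D plume sits at x = vt; there the Gaussian factor is 1 and C_max = M/(n_e·A·√(4πDt)), where n_e·A is the pore area the mass is dissolved in.
√(4πDt) = √(4π × 0.595 × 84.3) = 25.11 m, so C_max = 0.838/(0.21 × 4.63 × 25.11) = 0.0343 kg/m³.

0.0343 kg/m³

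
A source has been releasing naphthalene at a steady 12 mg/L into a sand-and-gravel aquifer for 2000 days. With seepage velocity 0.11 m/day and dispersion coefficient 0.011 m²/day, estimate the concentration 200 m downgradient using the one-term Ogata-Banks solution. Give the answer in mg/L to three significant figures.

12.0 mg/L

For a continuous step input, C/C₀ ≈ ½·erfc((x−vt)/(2√(Dt))).
vt = 0.11 × 2000 = 220 m and 2√(Dt) = 2√(0.011 × 2000) = 9.381 m.
Argument (x−vt)/(2√(Dt)) = (200 − 220)/9.381 = -2.132; ½·erfc(-2.132) = 0.9987.
C = 12 × 0.9987 = 12.0 mg/L.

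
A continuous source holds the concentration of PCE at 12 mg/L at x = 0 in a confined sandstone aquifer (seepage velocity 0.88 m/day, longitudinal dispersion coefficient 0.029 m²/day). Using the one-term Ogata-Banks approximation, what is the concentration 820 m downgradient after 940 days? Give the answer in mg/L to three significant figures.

For a continuous step input, C/C₀ ≈ ½·erfc((x−vt)/(2√(Dt))).
vt = 0.88 × 940 = 827.2 m and 2√(Dt) = 2√(0.029 × 940) = 10.44 m.
Argument (x−vt)/(2√(Dt)) = (820 − 827.2)/10.44 = -0.6897; ½·erfc(-0.6897) = 0.8353.
C = 12 × 0.8353 = 10.0 mg/L.

10.0 mg/L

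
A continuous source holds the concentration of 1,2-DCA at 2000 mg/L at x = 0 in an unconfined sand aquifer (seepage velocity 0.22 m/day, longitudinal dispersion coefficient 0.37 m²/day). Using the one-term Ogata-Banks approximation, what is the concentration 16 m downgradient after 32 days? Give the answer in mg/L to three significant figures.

For a continuous step input, C/C₀ ≈ ½·erfc((x−vt)/(2√(Dt))).
vt = 0.22 × 32 = 7.04 m and 2√(Dt) = 2√(0.37 × 32) = 6.882 m.
Argument (x−vt)/(2√(Dt)) = (16 − 7.04)/6.882 = 1.302; ½·erfc(1.302) = 0.03279.
C = 2000 × 0.03279 = 65.6 mg/L.

65.6 mg/L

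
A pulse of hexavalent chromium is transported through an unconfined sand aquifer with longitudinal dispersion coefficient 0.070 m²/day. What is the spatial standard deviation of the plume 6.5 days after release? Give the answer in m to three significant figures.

Dispersive spreading gives a Gaussian with σ² = 2Dt; advection only shifts the center.
σ = √(2 × 0.070 × 6.5) = 0.954 m.

0.954 m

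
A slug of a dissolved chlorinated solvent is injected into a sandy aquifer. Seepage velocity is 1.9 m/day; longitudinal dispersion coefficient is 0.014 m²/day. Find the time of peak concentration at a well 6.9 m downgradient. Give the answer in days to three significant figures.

3.63 days

For the 1D instantaneous-source solution, setting ∂C/∂t = 0 at fixed x gives v²t² + 2Dt − x² = 0, so t = (√(D² + v²x²) − D)/v².
√(D² + v²x²) = √(0.014² + 1.9² × 6.9²) = 13.11; v² = 3.61.
t = (13.11 − 0.014)/3.61 = 3.63 days (vs. the pure-advection estimate x/v = 3.63 d).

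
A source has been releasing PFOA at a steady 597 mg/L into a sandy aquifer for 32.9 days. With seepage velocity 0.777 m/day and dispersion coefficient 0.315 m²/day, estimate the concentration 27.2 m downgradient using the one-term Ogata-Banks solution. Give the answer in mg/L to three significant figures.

215 mg/L

For a continuous step input, C/C₀ ≈ ½·erfc((x−vt)/(2√(Dt))).
vt = 0.777 × 32.9 = 25.5633 m and 2√(Dt) = 2√(0.315 × 32.9) = 6.438 m.
Argument (x−vt)/(2√(Dt)) = (27.2 − 25.5633)/6.438 = 0.2542; ½·erfc(0.2542) = 0.3596.
C = 597 × 0.3596 = 215 mg/L.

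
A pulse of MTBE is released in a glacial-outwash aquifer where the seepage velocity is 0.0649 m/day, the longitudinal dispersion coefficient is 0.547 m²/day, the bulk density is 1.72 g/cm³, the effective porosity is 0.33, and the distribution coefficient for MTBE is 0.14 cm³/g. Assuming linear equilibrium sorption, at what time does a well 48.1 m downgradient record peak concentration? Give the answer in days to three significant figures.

Retardation factor R = 1 + ρ_b·K_d/n = 1 + 1.72 × 0.14/0.33 = 1.730.
Sorption retards both mechanisms: v_R = v/R = 0.03751 m/day, D_R = D/R = 0.3162 m²/day.
Peak time from v_R²t² + 2D_R t − x² = 0: t = (√(D_R² + v_R²x²) − D_R)/v_R².
√(D_R² + v_R²x²) = √(0.3162² + 0.03751² × 48.1²) = 1.832; v_R² = 0.001407.
t = (1.832 − 0.3162)/0.001407 = 1080 days.

1080 days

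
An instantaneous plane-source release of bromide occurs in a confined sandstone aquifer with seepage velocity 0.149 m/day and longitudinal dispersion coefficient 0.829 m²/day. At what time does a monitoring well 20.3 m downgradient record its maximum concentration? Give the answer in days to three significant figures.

104 days

For the 1D instantaneous-source solution, setting ∂C/∂t = 0 at fixed x gives v²t² + 2Dt − x² = 0, so t = (√(D² + v²x²) − D)/v².
√(D² + v²x²) = √(0.829² + 0.149² × 20.3²) = 3.136; v² = 0.022201.
t = (3.136 − 0.829)/0.022201 = 104 days (vs. the pure-advection estimate x/v = 136 d).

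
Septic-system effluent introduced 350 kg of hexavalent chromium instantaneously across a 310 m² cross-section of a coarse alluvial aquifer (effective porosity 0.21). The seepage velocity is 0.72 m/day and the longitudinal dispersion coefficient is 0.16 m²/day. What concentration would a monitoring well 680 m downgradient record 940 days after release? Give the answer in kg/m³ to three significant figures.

0.122 kg/m³

For an instantaneous plane source, C(x,t) = M/(n_e·A·√(4πDt)) · exp(−(x−vt)²/(4Dt)), with n_e·A the pore (flow) area.
Plume center vt = 0.72 × 940 = 676.8 m, so the well at 680 m is 3.2 m downgradient of the peak.
√(4πDt) = 43.47 m, giving peak height M/(n_e·A·√(4πDt)) = 350/(0.21 × 310 × 43.47) = 0.1237 kg/m³.
(x−vt)²/(4Dt) = (3.2)²/(4 × 0.16 × 940) = 0.01702; exp(−0.01702) = 0.9831.
C = 0.1237 × 0.9831 = 0.122 kg/m³.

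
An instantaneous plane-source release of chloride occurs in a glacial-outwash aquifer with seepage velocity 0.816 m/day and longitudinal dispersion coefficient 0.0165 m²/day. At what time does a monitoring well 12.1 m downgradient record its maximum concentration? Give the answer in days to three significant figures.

14.8 days

For the 1D instantaneous-source solution, setting ∂C/∂t = 0 at fixed x gives v²t² + 2Dt − x² = 0, so t = (√(D² + v²x²) − D)/v².
√(D² + v²x²) = √(0.0165² + 0.816² × 12.1²) = 9.874; v² = 0.665856.
t = (9.874 − 0.0165)/0.665856 = 14.8 days (vs. the pure-advection estimate x/v = 14.8 d).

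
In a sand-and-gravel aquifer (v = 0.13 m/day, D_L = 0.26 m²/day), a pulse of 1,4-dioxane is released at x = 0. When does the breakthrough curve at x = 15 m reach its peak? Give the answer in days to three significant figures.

101 days

For the 1D instantaneous-source solution, setting ∂C/∂t = 0 at fixed x gives v²t² + 2Dt − x² = 0, so t = (√(D² + v²x²) − D)/v².
√(D² + v²x²) = √(0.26² + 0.13² × 15²) = 1.967; v² = 0.0169.
t = (1.967 − 0.26)/0.0169 = 101 days (vs. the pure-advection estimate x/v = 115 d).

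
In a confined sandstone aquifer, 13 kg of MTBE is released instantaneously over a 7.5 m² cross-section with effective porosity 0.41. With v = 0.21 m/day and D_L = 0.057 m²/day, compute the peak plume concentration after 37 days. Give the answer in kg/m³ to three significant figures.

0.821 kg/m³

The peak of an instantaneous 1D plume sits at x = vt; there the Gaussian factor is 1 and C_max = M/(n_e·A·√(4πDt)), where n_e·A is the pore area the mass is dissolved in.
√(4πDt) = √(4π × 0.057 × 37) = 5.148 m, so C_max = 13/(0.41 × 7.5 × 5.148) = 0.821 kg/m³.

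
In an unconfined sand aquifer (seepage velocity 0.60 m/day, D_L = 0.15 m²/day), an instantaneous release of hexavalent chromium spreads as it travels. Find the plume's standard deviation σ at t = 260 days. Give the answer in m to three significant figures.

8.83 m

Dispersive spreading gives a Gaussian with σ² = 2Dt; advection only shifts the center.
σ = √(2 × 0.15 × 260) = 8.83 m.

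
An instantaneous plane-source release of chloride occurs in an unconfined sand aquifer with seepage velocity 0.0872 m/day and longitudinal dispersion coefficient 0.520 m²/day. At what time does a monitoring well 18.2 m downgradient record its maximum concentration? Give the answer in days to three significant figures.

151 days

For the 1D instantaneous-source solution, setting ∂C/∂t = 0 at fixed x gives v²t² + 2Dt − x² = 0, so t = (√(D² + v²x²) − D)/v².
√(D² + v²x²) = √(0.520² + 0.0872² × 18.2²) = 1.670; v² = 0.00760384.
t = (1.670 − 0.520)/0.00760384 = 151 days (vs. the pure-advection estimate x/v = 209 d).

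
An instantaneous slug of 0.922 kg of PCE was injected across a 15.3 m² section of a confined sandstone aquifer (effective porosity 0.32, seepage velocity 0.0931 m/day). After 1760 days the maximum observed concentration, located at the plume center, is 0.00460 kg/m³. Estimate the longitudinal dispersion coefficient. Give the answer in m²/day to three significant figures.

At the plume center C_max = M/(n_e·A·√(4πDt)), so D = M²/(4πt·(n_e·A·C_max)²).
n_e·A·C_max = 0.32 × 15.3 × 0.00460 = 0.02252 kg/m.
D = 0.922²/(4π × 1760 × 0.02252²) = 0.0758 m²/day.

0.0758 m²/day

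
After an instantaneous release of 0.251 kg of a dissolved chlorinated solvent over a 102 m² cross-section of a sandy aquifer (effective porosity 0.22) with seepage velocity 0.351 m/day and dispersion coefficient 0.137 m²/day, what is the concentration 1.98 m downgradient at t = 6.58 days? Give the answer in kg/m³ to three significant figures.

0.00322 kg/m³

For an instantaneous plane source, C(x,t) = M/(n_e·A·√(4πDt)) · exp(−(x−vt)²/(4Dt)), with n_e·A the pore (flow) area.
Plume center vt = 0.351 × 6.58 = 2.30958 m, so the well at 1.98 m is 0.32958 m upgradient of the peak.
√(4πDt) = 3.366 m, giving peak height M/(n_e·A·√(4πDt)) = 0.251/(0.22 × 102 × 3.366) = 0.003323 kg/m³.
(x−vt)²/(4Dt) = (-0.32958)²/(4 × 0.137 × 6.58) = 0.03012; exp(−0.03012) = 0.9703.
C = 0.003323 × 0.9703 = 0.00322 kg/m³.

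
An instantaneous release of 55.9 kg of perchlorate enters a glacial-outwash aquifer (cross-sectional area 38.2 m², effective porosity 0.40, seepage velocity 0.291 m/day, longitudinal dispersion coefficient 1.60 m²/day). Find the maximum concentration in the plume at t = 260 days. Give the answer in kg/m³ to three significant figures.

The peak of an instantaneous 1D plume sits at x = vt; there the Gaussian factor is 1 and C_max = M/(n_e·A·√(4πDt)), where n_e·A is the pore area the mass is dissolved in.
√(4πDt) = √(4π × 1.60 × 260) = 72.30 m, so C_max = 55.9/(0.40 × 38.2 × 72.30) = 0.0506 kg/m³.

0.0506 kg/m³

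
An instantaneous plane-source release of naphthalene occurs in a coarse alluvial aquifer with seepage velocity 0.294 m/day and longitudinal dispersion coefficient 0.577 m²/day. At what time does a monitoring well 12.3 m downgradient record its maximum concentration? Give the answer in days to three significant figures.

35.7 days

For the 1D instantaneous-source solution, setting ∂C/∂t = 0 at fixed x gives v²t² + 2Dt − x² = 0, so t = (√(D² + v²x²) − D)/v².
√(D² + v²x²) = √(0.577² + 0.294² × 12.3²) = 3.662; v² = 0.086436.
t = (3.662 − 0.577)/0.086436 = 35.7 days (vs. the pure-advection estimate x/v = 41.8 d).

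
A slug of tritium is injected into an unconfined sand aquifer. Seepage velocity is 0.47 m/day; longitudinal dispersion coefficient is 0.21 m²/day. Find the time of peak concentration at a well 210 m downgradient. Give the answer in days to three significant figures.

446 days

For the 1D instantaneous-source solution, setting ∂C/∂t = 0 at fixed x gives v²t² + 2Dt − x² = 0, so t = (√(D² + v²x²) − D)/v².
√(D² + v²x²) = √(0.21² + 0.47² × 210²) = 98.70; v² = 0.2209.
t = (98.70 − 0.21)/0.2209 = 446 days (vs. the pure-advection estimate x/v = 447 d).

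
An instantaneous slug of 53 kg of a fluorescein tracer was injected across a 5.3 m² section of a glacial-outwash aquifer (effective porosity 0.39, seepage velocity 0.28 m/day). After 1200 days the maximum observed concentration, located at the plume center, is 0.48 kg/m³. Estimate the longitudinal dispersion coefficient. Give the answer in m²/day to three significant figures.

At the plume center C_max = M/(n_e·A·√(4πDt)), so D = M²/(4πt·(n_e·A·C_max)²).
n_e·A·C_max = 0.39 × 5.3 × 0.48 = 0.9922 kg/m.
D = 53²/(4π × 1200 × 0.9922²) = 0.189 m²/day.

0.189 m²/day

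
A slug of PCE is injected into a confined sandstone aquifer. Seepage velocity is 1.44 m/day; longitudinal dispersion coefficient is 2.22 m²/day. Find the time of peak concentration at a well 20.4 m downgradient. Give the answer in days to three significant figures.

13.1 days

For the 1D instantaneous-source solution, setting ∂C/∂t = 0 at fixed x gives v²t² + 2Dt − x² = 0, so t = (√(D² + v²x²) − D)/v².
√(D² + v²x²) = √(2.22² + 1.44² × 20.4²) = 29.46; v² = 2.0736.
t = (29.46 − 2.22)/2.0736 = 13.1 days (vs. the pure-advection estimate x/v = 14.2 d).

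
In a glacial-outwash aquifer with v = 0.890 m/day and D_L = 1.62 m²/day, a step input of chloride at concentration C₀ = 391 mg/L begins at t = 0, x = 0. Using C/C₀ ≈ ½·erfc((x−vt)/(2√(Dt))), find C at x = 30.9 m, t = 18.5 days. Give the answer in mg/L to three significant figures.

12.2 mg/L

For a continuous step input, C/C₀ ≈ ½·erfc((x−vt)/(2√(Dt))).
vt = 0.890 × 18.5 = 16.465 m and 2√(Dt) = 2√(1.62 × 18.5) = 10.95 m.
Argument (x−vt)/(2√(Dt)) = (30.9 − 16.465)/10.95 = 1.318; ½·erfc(1.318) = 0.03117.
C = 391 × 0.03117 = 12.2 mg/L.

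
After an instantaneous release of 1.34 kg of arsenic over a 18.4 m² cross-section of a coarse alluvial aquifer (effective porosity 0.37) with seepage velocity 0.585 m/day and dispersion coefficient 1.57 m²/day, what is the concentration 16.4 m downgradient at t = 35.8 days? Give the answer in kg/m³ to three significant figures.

For an instantaneous plane source, C(x,t) = M/(n_e·A·√(4πDt)) · exp(−(x−vt)²/(4Dt)), with n_e·A the pore (flow) area.
Plume center vt = 0.585 × 35.8 = 20.943 m, so the well at 16.4 m is 4.543 m upgradient of the peak.
√(4πDt) = 26.58 m, giving peak height M/(n_e·A·√(4πDt)) = 1.34/(0.37 × 18.4 × 26.58) = 0.007405 kg/m³.
(x−vt)²/(4Dt) = (-4.543)²/(4 × 1.57 × 35.8) = 0.09180; exp(−0.09180) = 0.9123.
C = 0.007405 × 0.9123 = 0.00676 kg/m³.

0.00676 kg/m³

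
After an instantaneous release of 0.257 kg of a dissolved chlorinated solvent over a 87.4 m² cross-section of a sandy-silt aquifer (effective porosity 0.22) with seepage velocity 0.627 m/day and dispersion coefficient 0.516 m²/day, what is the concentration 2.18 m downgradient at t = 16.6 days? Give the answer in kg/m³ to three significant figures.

For an instantaneous plane source, C(x,t) = M/(n_e·A·√(4πDt)) · exp(−(x−vt)²/(4Dt)), with n_e·A the pore (flow) area.
Plume center vt = 0.627 × 16.6 = 10.4082 m, so the well at 2.18 m is 8.2282 m upgradient of the peak.
√(4πDt) = 10.37 m, giving peak height M/(n_e·A·√(4πDt)) = 0.257/(0.22 × 87.4 × 10.37) = 0.001289 kg/m³.
(x−vt)²/(4Dt) = (-8.2282)²/(4 × 0.516 × 16.6) = 1.976; exp(−1.976) = 0.1386.
C = 0.001289 × 0.1386 = 0.000179 kg/m³.

0.000179 kg/m³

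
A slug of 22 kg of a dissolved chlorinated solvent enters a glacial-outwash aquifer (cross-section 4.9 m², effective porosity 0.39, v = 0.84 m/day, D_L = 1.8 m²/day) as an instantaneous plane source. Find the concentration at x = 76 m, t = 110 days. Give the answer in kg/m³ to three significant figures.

For an instantaneous plane source, C(x,t) = M/(n_e·A·√(4πDt)) · exp(−(x−vt)²/(4Dt)), with n_e·A the pore (flow) area.
Plume center vt = 0.84 × 110 = 92.4 m, so the well at 76 m is 16.4 m upgradient of the peak.
√(4πDt) = 49.88 m, giving peak height M/(n_e·A·√(4πDt)) = 22/(0.39 × 4.9 × 49.88) = 0.2308 kg/m³.
(x−vt)²/(4Dt) = (-16.4)²/(4 × 1.8 × 110) = 0.3396; exp(−0.3396) = 0.7121.
C = 0.2308 × 0.7121 = 0.164 kg/m³.

0.164 kg/m³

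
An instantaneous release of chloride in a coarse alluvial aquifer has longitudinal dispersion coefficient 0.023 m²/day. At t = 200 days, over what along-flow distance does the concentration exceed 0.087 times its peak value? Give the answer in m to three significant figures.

The plume is Gaussian with σ = √(2Dt) = √(2 × 0.023 × 200) = 3.033 m.
C/C_peak = exp(−Δx²/(2σ²)) = 0.087 ⇒ Δx = σ·√(−2 ln 0.087) = 3.033 × 2.210 = 6.703 m.
Width = 2Δx = 13.4 m.

13.4 m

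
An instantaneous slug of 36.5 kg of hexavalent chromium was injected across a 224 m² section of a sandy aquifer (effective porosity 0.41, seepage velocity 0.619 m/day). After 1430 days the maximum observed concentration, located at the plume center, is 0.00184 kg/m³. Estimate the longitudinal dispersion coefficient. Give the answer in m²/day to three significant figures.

2.60 m²/day

At the plume center C_max = M/(n_e·A·√(4πDt)), so D = M²/(4πt·(n_e·A·C_max)²).
n_e·A·C_max = 0.41 × 224 × 0.00184 = 0.1690 kg/m.
D = 36.5²/(4π × 1430 × 0.1690²) = 2.60 m²/day.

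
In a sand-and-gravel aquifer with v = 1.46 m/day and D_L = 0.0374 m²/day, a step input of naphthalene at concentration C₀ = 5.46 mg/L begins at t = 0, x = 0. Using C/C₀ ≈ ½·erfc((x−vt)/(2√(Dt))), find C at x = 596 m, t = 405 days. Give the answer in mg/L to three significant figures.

1.07 mg/L

For a continuous step input, C/C₀ ≈ ½·erfc((x−vt)/(2√(Dt))).
vt = 1.46 × 405 = 591.3 m and 2√(Dt) = 2√(0.0374 × 405) = 7.784 m.
Argument (x−vt)/(2√(Dt)) = (596 − 591.3)/7.784 = 0.6038; ½·erfc(0.6038) = 0.1966.
C = 5.46 × 0.1966 = 1.07 mg/L.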